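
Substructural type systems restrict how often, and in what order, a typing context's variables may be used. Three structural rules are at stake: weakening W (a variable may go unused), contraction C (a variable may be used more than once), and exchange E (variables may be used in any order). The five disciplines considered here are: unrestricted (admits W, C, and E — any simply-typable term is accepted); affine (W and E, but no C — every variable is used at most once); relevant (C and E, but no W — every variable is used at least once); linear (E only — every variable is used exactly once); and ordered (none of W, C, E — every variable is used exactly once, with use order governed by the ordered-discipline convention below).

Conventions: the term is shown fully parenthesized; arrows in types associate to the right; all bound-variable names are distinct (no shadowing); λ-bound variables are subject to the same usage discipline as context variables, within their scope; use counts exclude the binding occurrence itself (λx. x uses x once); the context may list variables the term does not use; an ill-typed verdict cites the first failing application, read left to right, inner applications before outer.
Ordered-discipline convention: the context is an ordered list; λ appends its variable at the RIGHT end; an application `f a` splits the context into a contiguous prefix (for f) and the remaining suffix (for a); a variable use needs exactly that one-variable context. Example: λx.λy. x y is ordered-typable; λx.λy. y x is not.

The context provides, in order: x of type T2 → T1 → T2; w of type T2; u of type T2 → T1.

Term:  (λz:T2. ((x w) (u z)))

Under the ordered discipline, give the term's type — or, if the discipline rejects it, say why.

term : T2 → T2
variable uses: x ×1; w ×1; u ×1; z (λ-bound) ×1
order of uses: x, w, u, z
typing: the term checks, with type T2 → T2
per-discipline verdicts: ordered ✓ · linear ✓ · affine ✓ · relevant ✓ · unrestricted ✓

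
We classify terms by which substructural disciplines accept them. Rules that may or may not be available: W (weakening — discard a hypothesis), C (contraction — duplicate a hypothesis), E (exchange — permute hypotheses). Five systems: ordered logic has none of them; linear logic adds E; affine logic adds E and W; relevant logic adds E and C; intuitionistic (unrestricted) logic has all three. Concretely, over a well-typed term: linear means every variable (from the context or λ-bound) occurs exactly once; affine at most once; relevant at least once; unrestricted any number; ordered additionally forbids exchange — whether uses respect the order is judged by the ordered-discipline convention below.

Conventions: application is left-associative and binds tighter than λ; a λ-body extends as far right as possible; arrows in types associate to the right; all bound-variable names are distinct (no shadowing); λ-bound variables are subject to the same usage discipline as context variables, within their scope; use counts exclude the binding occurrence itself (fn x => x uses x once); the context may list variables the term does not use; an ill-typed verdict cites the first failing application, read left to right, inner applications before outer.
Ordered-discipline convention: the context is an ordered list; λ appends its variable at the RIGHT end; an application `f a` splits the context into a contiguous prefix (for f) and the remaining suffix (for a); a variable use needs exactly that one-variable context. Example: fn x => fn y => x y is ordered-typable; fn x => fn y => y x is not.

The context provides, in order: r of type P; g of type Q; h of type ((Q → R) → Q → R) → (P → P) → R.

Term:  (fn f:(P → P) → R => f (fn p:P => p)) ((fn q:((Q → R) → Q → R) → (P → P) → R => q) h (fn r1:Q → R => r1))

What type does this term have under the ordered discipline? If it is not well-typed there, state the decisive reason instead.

not well-typed under ordered — r, g never used (weakening)
use counts: r: 0×; g: 0×; h: 1×; f (bound): 1×; p (bound): 1×; q (bound): 1×; r1 (bound): 1×
order of uses: f, p, q, h, r1
typing: the term checks, with type R
per-discipline verdicts: ordered ✗ | linear ✗ | affine ✓ | relevant ✗ | unrestricted ✓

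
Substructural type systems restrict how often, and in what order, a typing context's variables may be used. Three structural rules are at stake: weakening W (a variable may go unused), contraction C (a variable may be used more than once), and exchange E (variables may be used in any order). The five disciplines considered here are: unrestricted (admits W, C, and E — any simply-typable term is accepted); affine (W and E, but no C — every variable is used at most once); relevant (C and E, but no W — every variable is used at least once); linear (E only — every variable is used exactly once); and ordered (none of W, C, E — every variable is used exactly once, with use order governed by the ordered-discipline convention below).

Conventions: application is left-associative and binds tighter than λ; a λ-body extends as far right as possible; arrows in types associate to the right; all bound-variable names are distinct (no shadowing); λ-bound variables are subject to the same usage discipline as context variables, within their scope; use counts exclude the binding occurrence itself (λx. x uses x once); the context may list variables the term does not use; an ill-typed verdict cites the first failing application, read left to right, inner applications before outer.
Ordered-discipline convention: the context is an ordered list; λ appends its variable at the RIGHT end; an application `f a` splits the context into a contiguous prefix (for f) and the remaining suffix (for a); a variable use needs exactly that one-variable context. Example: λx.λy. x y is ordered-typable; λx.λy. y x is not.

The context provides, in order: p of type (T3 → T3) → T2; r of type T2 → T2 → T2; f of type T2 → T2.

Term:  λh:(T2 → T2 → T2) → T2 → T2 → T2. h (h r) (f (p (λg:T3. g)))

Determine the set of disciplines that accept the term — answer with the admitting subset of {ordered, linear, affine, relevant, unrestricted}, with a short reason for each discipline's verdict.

admitting disciplines: relevant, unrestricted
counts: p ×1; r ×1; f ×1; h (λ-bound) ×2; g (λ-bound) ×1
use order (left to right): h, h, r, f, p, g
typing: well-typed — term : ((T2 → T2 → T2) → T2 → T2 → T2) → T2 → T2
ordered ✗ (needs contraction — h ×2)
linear ✗ (needs contraction — h ×2)
affine ✗ (needs contraction — h ×2)
relevant ✓ (none of p, r, f, h, g goes unused)
unrestricted ✓ (simply typable at ((T2 → T2 → T2) → T2 → T2 → T2) → T2 → T2; W, C, E all held)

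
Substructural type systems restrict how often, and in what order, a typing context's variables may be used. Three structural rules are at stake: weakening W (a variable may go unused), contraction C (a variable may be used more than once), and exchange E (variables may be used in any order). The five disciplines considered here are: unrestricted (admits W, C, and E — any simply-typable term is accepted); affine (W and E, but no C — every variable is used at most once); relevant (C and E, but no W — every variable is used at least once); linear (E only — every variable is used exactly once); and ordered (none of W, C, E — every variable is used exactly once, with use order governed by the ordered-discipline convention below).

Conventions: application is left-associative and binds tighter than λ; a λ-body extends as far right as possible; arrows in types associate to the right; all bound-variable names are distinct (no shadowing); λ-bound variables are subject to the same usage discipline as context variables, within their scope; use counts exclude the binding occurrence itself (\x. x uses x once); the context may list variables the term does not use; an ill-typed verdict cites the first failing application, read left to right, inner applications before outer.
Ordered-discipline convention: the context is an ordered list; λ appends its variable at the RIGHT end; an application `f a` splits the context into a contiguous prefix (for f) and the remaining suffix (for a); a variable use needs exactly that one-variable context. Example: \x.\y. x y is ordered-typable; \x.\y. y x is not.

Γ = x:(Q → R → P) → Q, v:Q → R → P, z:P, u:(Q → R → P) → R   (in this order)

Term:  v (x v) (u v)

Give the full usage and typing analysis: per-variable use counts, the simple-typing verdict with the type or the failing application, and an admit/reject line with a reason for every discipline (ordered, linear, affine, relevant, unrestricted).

use counts: x: 1; v: 3; z: 0; u: 1
left-to-right use order: v, x, v, u, v
typing: well-typed — term : P
ordered: ✗ — repeated use of v ×3; unused: z — weakening required
linear: ✗ — repeated use of v ×3; unused: z — weakening required
affine: ✗ — repeated use of v ×3
relevant: ✗ — unused: z — weakening required
unrestricted: ✓ — type-checks (P) and nothing is barred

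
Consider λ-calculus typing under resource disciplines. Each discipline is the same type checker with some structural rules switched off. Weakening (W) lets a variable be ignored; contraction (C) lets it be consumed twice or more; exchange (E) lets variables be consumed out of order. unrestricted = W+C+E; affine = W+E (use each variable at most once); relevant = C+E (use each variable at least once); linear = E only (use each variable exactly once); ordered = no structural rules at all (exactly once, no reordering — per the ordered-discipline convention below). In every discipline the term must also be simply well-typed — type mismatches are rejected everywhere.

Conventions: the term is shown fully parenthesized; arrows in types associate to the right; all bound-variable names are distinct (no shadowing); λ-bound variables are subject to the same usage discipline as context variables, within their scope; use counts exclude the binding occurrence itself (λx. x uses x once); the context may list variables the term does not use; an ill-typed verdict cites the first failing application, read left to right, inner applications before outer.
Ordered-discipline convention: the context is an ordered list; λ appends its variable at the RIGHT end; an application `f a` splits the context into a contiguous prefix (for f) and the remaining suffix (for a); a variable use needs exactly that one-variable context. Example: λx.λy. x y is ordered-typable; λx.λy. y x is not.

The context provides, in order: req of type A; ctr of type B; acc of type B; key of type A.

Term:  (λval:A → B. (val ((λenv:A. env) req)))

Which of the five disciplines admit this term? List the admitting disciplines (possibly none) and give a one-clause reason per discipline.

accepted by: affine, unrestricted
counts: req: 1×, ctr: 0×, acc: 0×, key: 0×, val (λ-bound): 1×, env (λ-bound): 1×
use order (left to right): val, env, req
typing: the term checks, with type (A → B) → B
ordered: ✗, unused: ctr, acc, key — weakening required
linear: ✗, unused: ctr, acc, key — weakening required
affine: ✓, none of req, ctr, acc, key, val, env used more than once
relevant: ✗, unused: ctr, acc, key — weakening required
unrestricted: ✓, simply typable at (A → B) → B; W, C, E all held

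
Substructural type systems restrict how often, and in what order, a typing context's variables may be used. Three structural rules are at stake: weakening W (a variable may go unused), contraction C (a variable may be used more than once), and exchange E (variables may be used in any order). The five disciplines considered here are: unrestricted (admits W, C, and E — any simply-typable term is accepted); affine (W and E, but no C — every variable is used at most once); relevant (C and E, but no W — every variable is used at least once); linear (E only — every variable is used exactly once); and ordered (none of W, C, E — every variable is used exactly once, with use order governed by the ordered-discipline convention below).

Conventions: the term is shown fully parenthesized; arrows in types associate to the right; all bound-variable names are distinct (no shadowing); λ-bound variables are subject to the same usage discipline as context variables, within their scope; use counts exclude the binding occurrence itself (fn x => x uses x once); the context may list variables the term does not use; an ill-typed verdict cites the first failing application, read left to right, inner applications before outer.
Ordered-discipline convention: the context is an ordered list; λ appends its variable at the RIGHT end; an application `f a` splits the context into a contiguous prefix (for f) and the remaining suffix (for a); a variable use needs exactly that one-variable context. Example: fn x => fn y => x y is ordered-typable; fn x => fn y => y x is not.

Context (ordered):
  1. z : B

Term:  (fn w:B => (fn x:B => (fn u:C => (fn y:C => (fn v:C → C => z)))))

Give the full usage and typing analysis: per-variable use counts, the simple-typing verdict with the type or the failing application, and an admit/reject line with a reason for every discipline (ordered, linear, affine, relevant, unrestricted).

variable uses: z: 1, w (bound): 0, x (bound): 0, u (bound): 0, y (bound): 0, v (bound): 0
use order (left to right): z
typing: the term checks, with type B → B → C → C → (C → C) → B
ordered: ✗, w, x, u, y, v left unused
linear: ✗, w, x, u, y, v left unused
affine: ✓, z, w, x, u, y, v: no repeats, contraction unneeded
relevant: ✗, w, x, u, y, v left unused
unrestricted: ✓, well-typed at B → B → C → C → (C → C) → B; no restrictions here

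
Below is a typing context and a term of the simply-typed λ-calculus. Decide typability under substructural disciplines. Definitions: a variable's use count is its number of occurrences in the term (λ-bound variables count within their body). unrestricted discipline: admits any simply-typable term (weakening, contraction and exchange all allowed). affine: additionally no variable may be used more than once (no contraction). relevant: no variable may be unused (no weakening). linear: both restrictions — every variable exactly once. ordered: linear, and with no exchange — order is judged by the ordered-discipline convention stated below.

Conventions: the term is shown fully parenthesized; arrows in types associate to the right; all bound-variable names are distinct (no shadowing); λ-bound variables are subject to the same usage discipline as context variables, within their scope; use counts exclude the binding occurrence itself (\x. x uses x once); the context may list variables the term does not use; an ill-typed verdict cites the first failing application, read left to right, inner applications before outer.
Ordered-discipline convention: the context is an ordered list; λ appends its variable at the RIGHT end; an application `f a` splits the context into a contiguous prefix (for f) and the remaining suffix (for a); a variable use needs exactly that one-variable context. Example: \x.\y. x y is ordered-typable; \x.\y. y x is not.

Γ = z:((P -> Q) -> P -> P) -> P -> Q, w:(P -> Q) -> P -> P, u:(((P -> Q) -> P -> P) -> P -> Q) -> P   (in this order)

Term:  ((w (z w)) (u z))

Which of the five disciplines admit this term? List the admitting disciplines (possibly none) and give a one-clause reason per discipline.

admitted by: relevant, unrestricted
use counts: z ×2, w ×2, u ×1
order of uses: w, z, w, u, z
typing: the term checks, with type P
ordered ✗ (repeated use of z ×2, w ×2)
linear ✗ (repeated use of z ×2, w ×2)
affine ✗ (repeated use of z ×2, w ×2)
relevant ✓ (z, w, u: all used, weakening unneeded)
unrestricted ✓ (simply typable at P; W, C, E all held)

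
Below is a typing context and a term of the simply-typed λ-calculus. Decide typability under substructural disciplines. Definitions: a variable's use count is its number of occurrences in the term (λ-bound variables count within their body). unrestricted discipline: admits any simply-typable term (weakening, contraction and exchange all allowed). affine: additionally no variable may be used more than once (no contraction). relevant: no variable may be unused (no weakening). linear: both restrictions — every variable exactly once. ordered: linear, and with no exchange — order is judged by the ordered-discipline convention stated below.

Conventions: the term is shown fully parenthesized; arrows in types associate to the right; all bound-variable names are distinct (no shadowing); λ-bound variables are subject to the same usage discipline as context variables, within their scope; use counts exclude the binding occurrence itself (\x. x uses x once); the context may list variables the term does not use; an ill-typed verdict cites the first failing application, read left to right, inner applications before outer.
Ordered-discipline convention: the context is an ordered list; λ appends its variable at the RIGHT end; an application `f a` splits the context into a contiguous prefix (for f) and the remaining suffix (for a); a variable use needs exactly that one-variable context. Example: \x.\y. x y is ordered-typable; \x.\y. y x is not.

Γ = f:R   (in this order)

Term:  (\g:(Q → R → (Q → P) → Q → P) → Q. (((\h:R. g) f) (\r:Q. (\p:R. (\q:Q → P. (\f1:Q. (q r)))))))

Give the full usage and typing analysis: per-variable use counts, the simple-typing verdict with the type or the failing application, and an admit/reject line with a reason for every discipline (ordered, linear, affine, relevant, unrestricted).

usage: f=1; g [bound]=1; h [bound]=0; r [bound]=1; p [bound]=0; q [bound]=1; f1 [bound]=0
order of uses: g, f, q, r
typing: well-typed at ((Q → R → (Q → P) → Q → P) → Q) → Q
ordered: ✗, needs weakening: h, p, f1 unused
linear: ✗, needs weakening: h, p, f1 unused
affine: ✓, no duplicate uses among f, g, h, r, p, q, f1
relevant: ✗, needs weakening: h, p, f1 unused
unrestricted: ✓, typability at ((Q → R → (Q → P) → Q → P) → Q) → Q is all that's needed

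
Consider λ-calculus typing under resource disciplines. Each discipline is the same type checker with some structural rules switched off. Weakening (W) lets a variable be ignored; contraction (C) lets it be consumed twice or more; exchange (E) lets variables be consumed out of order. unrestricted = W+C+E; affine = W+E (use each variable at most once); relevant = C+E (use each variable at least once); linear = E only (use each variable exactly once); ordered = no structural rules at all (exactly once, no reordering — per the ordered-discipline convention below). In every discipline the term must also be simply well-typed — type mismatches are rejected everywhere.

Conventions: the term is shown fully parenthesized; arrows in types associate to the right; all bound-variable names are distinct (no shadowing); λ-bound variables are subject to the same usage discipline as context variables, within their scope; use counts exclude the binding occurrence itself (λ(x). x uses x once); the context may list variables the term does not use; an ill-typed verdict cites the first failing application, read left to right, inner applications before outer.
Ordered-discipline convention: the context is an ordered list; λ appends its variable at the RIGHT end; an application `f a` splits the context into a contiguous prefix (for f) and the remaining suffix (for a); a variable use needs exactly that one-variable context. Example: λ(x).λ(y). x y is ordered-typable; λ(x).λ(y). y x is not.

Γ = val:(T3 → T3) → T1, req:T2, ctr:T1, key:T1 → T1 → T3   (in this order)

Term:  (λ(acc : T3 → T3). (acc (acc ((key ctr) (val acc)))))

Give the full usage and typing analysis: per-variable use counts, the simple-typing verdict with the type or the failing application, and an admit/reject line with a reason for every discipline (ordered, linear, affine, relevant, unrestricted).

use counts: val ×1; req ×0; ctr ×1; key ×1; acc [bound] ×3
uses in reading order: acc, acc, key, ctr, val, acc
typing: well-typed at (T3 → T3) → T3
ordered ✗ (uses contraction: acc ×3; needs weakening: req unused)
linear ✗ (uses contraction: acc ×3; needs weakening: req unused)
affine ✗ (uses contraction: acc ×3)
relevant ✗ (needs weakening: req unused)
unrestricted ✓ (well-typed at (T3 → T3) → T3; no restrictions here)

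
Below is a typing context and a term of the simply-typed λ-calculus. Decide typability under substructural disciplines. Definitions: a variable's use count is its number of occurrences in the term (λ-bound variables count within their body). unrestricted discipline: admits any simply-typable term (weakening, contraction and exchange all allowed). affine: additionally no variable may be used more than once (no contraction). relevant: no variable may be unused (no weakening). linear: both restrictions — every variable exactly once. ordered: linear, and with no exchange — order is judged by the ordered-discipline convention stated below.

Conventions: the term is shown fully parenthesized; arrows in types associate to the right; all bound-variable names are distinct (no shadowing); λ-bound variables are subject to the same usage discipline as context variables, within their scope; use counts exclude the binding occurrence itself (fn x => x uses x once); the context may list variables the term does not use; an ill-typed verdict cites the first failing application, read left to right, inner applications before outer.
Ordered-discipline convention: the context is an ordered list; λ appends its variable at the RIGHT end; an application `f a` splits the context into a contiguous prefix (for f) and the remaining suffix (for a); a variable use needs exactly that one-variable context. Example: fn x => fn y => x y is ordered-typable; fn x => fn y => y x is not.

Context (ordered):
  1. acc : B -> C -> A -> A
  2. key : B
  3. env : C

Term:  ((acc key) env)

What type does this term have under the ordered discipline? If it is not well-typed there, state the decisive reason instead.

term : A -> A
counts: acc: 1; key: 1; env: 1
left-to-right use order: acc, key, env
typing: the term checks, with type A -> A
across the five disciplines: ordered ✓ | linear ✓ | affine ✓ | relevant ✓ | unrestricted ✓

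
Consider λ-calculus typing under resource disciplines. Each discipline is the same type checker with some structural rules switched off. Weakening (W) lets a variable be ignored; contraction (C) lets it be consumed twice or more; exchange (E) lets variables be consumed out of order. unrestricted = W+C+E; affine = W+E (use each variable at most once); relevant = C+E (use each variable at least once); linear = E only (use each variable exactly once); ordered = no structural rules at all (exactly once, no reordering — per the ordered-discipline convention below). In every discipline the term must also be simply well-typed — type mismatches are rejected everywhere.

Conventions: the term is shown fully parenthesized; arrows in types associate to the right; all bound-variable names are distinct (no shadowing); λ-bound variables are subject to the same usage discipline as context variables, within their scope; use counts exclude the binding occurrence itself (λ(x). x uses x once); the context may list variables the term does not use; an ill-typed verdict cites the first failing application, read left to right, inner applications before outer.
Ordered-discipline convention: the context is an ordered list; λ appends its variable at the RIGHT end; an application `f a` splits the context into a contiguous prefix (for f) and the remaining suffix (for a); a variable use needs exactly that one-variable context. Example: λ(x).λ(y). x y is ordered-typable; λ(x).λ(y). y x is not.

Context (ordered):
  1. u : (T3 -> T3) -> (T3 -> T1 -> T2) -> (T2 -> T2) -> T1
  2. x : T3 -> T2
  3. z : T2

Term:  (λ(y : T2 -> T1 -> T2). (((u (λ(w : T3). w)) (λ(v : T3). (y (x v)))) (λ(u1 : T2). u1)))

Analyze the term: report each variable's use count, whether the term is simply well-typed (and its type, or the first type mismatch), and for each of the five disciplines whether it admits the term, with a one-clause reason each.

usage: u: 1×, x: 1×, z: 0×, y (bound): 1×, w (bound): 1×, v (bound): 1×, u1 (bound): 1×
order of uses: u, w, y, x, v, u1
typing: well-typed — term : (T2 -> T1 -> T2) -> T1
ordered: ✗ — unused: z — weakening required
linear: ✗ — unused: z — weakening required
affine: ✓ — none of u, x, z, y, w, v, u1 used more than once
relevant: ✗ — unused: z — weakening required
unrestricted: ✓ — typability at (T2 -> T1 -> T2) -> T1 is all that's needed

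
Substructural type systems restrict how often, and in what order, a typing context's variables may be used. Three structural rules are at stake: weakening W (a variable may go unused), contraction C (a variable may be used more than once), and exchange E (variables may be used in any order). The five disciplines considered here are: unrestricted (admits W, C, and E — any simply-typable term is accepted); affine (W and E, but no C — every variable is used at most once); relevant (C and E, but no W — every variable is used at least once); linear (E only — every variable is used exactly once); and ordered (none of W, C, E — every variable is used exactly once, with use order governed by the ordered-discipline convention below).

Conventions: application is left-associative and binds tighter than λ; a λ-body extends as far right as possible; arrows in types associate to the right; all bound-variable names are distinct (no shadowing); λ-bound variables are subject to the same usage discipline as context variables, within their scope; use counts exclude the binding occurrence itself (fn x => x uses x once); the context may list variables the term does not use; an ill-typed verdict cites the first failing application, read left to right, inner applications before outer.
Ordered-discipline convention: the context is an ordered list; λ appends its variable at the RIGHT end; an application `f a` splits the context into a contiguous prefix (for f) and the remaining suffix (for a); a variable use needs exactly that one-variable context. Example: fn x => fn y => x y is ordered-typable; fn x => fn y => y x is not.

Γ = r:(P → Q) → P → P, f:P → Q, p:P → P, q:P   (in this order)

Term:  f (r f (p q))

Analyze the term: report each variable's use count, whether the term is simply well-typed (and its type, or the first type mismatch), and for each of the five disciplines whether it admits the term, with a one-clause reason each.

use counts: r ×1; f ×2; p ×1; q ×1
order of uses: f, r, f, p, q
typing: well-typed — term : Q
ordered ✗ (uses contraction: f ×2)
linear ✗ (uses contraction: f ×2)
affine ✗ (uses contraction: f ×2)
relevant ✓ (none of r, f, p, q goes unused)
unrestricted ✓ (well-typed at Q; no restrictions here)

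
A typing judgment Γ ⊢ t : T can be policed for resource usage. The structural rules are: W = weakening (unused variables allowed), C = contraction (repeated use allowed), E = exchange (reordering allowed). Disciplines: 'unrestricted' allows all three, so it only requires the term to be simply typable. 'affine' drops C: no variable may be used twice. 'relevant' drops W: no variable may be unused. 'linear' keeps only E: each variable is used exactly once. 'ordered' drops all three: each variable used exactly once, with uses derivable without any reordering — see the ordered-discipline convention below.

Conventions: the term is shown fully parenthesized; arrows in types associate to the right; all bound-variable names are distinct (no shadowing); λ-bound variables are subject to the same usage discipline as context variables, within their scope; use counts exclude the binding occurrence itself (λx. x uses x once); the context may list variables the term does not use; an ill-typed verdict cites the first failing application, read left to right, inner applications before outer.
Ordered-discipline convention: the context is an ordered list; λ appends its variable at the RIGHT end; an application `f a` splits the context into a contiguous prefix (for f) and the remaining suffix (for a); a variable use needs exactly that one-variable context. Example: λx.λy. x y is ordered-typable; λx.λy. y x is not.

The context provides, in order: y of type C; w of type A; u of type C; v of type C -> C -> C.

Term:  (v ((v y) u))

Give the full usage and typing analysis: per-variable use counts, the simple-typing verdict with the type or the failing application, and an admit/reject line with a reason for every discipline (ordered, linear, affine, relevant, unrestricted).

use counts: y: 1×; w: 0×; u: 1×; v: 2×
left-to-right use order: v, v, y, u
typing: the term checks, with type C -> C
ordered ✗ (v ×2 used more than once (contraction); w never used (weakening))
linear ✗ (v ×2 used more than once (contraction); w never used (weakening))
affine ✗ (v ×2 used more than once (contraction))
relevant ✗ (w never used (weakening))
unrestricted ✓ (type-checks (C -> C) and nothing is barred)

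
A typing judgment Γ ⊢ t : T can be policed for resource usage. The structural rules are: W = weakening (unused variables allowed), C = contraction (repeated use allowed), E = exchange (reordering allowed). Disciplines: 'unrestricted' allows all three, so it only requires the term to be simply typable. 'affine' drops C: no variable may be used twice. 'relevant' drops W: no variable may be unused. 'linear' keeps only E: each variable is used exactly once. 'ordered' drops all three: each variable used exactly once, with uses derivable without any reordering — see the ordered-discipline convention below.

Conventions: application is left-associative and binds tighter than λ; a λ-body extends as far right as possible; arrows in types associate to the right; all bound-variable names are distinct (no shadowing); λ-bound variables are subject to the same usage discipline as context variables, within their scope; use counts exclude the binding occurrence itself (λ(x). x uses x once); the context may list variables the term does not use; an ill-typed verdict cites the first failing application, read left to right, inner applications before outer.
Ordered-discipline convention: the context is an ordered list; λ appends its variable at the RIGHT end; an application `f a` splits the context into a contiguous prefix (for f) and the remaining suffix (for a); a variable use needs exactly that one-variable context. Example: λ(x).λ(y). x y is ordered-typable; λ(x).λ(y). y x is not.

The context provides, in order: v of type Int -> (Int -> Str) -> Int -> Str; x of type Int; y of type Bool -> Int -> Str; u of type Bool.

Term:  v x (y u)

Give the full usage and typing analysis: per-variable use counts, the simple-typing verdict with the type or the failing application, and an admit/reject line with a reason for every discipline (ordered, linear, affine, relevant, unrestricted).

variable uses: v ×1; x ×1; y ×1; u ×1
order of uses: v, x, y, u
typing: ✓ — Int -> Str
ordered: ✓ — one use each (v, x, y, u); ordered split holds
linear: ✓ — v, x, y, u: one use apiece
affine: ✓ — v, x, y, u: no repeats, contraction unneeded
relevant: ✓ — v, x, y, u: all used, weakening unneeded
unrestricted: ✓ — type-checks (Int -> Str) and nothing is barred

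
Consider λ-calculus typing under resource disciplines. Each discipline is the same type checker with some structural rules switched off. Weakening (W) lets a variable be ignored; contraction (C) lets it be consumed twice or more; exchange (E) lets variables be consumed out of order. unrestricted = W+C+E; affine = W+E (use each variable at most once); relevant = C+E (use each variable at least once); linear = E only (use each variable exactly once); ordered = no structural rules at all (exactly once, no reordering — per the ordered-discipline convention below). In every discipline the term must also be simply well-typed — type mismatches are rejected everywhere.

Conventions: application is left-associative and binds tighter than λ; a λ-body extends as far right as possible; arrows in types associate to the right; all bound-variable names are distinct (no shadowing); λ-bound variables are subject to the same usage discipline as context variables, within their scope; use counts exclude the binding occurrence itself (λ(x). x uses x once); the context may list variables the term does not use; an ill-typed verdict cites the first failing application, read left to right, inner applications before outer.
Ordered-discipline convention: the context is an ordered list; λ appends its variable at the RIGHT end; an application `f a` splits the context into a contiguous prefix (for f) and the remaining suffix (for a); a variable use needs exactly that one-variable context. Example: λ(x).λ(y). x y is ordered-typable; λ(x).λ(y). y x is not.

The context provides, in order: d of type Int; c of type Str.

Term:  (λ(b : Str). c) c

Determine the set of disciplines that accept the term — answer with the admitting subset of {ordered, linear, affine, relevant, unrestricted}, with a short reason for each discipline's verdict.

admitted in: unrestricted
counts: d=0; c=2; b (λ-bound)=0
uses in reading order: c, c
typing: well-typed — term : Str
ordered: ✗, c ×2 used more than once (contraction); needs weakening: d, b unused
linear: ✗, c ×2 used more than once (contraction); needs weakening: d, b unused
affine: ✗, c ×2 used more than once (contraction)
relevant: ✗, needs weakening: d, b unused
unrestricted: ✓, typability at Str is all that's needed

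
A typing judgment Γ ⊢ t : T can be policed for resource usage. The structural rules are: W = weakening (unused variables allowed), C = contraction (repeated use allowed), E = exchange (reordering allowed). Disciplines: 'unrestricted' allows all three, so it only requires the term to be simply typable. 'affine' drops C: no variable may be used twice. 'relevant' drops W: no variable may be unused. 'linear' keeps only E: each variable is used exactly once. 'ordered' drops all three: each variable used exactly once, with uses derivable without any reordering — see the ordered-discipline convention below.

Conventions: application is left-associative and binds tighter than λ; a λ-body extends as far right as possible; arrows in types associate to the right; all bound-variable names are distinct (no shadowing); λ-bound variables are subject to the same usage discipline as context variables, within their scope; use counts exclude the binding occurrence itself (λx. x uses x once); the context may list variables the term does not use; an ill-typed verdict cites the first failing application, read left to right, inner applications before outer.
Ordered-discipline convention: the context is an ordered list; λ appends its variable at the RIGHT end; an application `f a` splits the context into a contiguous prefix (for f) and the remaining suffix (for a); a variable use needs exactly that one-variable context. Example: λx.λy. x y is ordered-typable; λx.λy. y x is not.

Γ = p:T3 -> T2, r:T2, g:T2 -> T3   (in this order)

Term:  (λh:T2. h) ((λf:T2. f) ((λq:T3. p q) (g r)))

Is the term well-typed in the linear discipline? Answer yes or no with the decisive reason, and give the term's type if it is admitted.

yes — single use per variable (p, r, g, h, f, q); term : T2
use counts: p: 1, r: 1, g: 1, h [bound]: 1, f [bound]: 1, q [bound]: 1
uses in reading order: h, f, p, q, g, r
typing: well-typed at T2
per-discipline verdicts: ordered ✗ | linear ✓ | affine ✓ | relevant ✓ | unrestricted ✓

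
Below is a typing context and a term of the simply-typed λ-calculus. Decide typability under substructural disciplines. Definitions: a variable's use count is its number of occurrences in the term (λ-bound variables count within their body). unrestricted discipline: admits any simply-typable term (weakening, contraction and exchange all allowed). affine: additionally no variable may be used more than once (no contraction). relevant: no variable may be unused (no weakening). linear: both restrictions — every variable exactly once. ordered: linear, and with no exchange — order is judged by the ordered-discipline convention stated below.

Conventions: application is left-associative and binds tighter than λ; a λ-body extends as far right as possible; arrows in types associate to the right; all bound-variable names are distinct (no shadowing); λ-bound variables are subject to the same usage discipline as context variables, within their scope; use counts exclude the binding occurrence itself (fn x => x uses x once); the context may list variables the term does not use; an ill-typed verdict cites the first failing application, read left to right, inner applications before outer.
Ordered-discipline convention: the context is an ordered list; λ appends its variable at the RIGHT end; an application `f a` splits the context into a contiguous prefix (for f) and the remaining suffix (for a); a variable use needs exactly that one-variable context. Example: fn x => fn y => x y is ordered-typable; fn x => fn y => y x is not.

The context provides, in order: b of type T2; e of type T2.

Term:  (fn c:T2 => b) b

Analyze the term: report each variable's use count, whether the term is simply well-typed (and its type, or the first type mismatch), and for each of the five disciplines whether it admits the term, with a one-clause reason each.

counts: b: 2; e: 0; c (bound): 0
left-to-right use order: b, b
typing: ✓ — T2
ordered ✗ (b ×2 used more than once (contraction); unused: e, c — weakening required)
linear ✗ (b ×2 used more than once (contraction); unused: e, c — weakening required)
affine ✗ (b ×2 used more than once (contraction))
relevant ✗ (unused: e, c — weakening required)
unrestricted ✓ (typability at T2 is all that's needed)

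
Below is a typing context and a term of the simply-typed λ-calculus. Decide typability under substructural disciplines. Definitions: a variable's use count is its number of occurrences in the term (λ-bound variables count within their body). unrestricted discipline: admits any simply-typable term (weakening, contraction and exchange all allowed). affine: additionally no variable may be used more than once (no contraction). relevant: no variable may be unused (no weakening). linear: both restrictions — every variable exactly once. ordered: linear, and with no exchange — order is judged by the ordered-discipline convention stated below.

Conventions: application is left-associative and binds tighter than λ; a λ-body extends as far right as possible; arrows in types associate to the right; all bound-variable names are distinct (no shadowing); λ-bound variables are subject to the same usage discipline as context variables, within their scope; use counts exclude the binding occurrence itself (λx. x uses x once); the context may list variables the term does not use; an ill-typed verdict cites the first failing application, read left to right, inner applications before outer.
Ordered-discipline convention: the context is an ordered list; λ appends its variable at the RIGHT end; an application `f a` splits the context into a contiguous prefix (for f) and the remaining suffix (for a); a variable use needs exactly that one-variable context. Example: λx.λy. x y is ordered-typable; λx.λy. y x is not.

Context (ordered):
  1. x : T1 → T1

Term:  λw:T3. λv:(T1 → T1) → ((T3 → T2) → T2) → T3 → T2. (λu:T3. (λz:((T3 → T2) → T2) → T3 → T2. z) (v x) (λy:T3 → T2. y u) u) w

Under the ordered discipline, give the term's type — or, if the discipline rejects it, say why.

not well-typed under ordered — uses contraction: u ×2
usage: x: 1×; w [bound]: 1×; v [bound]: 1×; u [bound]: 2×; z [bound]: 1×; y [bound]: 1×
order of uses: z, v, x, y, u, u, w
typing: well-typed — term : T3 → ((T1 → T1) → ((T3 → T2) → T2) → T3 → T2) → T2
summary: ordered ✗; linear ✗; affine ✗; relevant ✓; unrestricted ✓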